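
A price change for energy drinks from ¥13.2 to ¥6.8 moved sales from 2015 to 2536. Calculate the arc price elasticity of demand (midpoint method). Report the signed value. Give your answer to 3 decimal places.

-0.358

ΔQ = 2536 − 2015 = 521; ΔP = 6.8 − 13.2 = -6.4.
Midpoints: P̄ = 10.00, Q̄ = 2275.5.
ε = (ΔQ/ΔP)(P̄/Q̄) = (521/-6.4)(10.00/2275.5).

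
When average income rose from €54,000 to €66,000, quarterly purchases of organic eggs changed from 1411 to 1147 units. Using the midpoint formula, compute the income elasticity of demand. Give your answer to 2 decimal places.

ΔQ = -264, ΔI = 12000. Midpoints: Ī = 60,000, Q̄ = 1279.0.
ε_I = (ΔQ/ΔI)(Ī/Q̄) = (-264/12000)(60000/1279.0).

-1.03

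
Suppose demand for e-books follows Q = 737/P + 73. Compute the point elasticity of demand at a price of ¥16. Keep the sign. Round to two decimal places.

-0.39

At P = 16, Q = 119.062.
dQ/dP = −737/P² = -2.879.
ε = (dQ/dP)(P/Q) = (-2.879)(16/119.062).
|ε| < 1, so demand is inelastic at this price.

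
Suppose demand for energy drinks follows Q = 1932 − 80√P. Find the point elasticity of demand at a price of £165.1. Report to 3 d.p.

-0.569

At P = 165.1, Q = 904.070.
dQ/dP = −80/(2√P) = -3.113.
ε = (dQ/dP)(P/Q) = (-3.113)(165.1/904.070).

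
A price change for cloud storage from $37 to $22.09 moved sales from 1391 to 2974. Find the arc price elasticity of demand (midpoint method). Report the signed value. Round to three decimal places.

-1.437

ΔQ = 2974 − 1391 = 1583; ΔP = 22.09 − 37 = -14.91.
Midpoints: P̄ = 29.55, Q̄ = 2182.5.
ε = (ΔQ/ΔP)(P̄/Q̄) = (1583/-14.91)(29.55/2182.5).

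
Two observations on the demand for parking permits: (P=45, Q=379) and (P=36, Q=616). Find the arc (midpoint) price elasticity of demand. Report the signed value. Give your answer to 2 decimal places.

-2.14

ΔQ = 616 − 379 = 237; ΔP = 36 − 45 = -9.
Midpoints: P̄ = 40.50, Q̄ = 497.5.
ε = (ΔQ/ΔP)(P̄/Q̄) = (237/-9)(40.50/497.5).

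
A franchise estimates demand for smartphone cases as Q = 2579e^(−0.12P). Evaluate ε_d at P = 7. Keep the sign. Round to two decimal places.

-0.84

At P = 7, Q = 1113.381.
dQ/dP = −0.12·2579e^(−0.12P) = −0.12Q = -133.606.
ε = (dQ/dP)(P/Q) = (-133.606)(7/1113.381).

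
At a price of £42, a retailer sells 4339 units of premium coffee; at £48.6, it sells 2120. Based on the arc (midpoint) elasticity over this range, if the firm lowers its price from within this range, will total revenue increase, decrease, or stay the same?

Arc ε = (-2219/6.6)(45.30/3229.5) ≈ -4.716.
|ε| = 4.72 > 1, so demand is elastic. A price cut therefore raises total revenue.

increase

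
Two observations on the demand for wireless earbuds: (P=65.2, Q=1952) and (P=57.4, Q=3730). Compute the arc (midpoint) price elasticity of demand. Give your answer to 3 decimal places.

ΔQ = 3730 − 1952 = 1778; ΔP = 57.4 − 65.2 = -7.8.
Midpoints: P̄ = 61.30, Q̄ = 2841.0.
ε = (ΔQ/ΔP)(P̄/Q̄) = (1778/-7.8)(61.30/2841.0).

-4.918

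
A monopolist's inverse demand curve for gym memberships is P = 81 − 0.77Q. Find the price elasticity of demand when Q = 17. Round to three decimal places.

At Q = 17, P = 81 − 0.77(17) = 67.91.
dP/dQ = −0.77, so dQ/dP = 1/(−0.77) = -1.299.
ε = (dQ/dP)(P/Q) = (-1.299)(67.91/17).

-5.188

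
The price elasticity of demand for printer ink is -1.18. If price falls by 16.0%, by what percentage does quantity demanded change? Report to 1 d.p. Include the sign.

%ΔQ ≈ ε × %ΔP = (-1.18)(-16.0%) = 18.88%.

18.9%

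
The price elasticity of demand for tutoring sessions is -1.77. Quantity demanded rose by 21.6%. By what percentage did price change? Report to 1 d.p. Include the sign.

%ΔP ≈ %ΔQ / ε = (21.6%)/(-1.77) = -12.20%.

-12.2%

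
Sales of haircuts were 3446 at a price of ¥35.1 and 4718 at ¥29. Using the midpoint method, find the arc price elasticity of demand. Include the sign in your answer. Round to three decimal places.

-1.637

ΔQ = 4718 − 3446 = 1272; ΔP = 29 − 35.1 = -6.1.
Midpoints: P̄ = 32.05, Q̄ = 4082.0.
ε = (ΔQ/ΔP)(P̄/Q̄) = (1272/-6.1)(32.05/4082.0).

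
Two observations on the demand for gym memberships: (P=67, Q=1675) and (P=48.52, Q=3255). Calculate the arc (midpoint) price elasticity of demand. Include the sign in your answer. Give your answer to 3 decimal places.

ΔQ = 3255 − 1675 = 1580; ΔP = 48.52 − 67 = -18.48.
Midpoints: P̄ = 57.76, Q̄ = 2465.0.
ε = (ΔQ/ΔP)(P̄/Q̄) = (1580/-18.48)(57.76/2465.0).

-2.003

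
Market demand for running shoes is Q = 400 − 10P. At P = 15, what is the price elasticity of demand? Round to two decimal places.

At P = 15, Q = 250.
dQ/dP = −10.
ε = (dQ/dP)(P/Q) = (-10)(15/250).

-0.60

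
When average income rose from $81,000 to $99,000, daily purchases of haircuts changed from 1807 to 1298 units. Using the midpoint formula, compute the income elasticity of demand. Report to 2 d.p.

-1.64

ΔQ = -509, ΔI = 18000. Midpoints: Ī = 90,000, Q̄ = 1552.5.
ε_I = (ΔQ/ΔI)(Ī/Q̄) = (-509/18000)(90000/1552.5).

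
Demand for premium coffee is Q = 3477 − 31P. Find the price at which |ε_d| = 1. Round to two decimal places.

56.08

For linear demand Q = a − bP, ε = −bP/(a − bP). |ε| = 1 when bP = a − bP, i.e. P = a/(2b).
P = 3477/(2·31) = 3477/62 = 56.0806.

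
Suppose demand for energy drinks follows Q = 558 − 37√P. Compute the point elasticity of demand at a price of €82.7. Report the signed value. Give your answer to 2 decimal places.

At P = 82.7, Q = 221.524.
dQ/dP = −37/(2√P) = -2.034.
ε = (dQ/dP)(P/Q) = (-2.034)(82.7/221.524).
|ε| < 1, so demand is inelastic at this price.

-0.76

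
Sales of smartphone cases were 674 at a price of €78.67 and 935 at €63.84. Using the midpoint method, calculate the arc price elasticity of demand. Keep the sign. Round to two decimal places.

ΔQ = 935 − 674 = 261; ΔP = 63.84 − 78.67 = -14.83.
Midpoints: P̄ = 71.25, Q̄ = 804.5.
ε = (ΔQ/ΔP)(P̄/Q̄) = (261/-14.83)(71.25/804.5).

-1.56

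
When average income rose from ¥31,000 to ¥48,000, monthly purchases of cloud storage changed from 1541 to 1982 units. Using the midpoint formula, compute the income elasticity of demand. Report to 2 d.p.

ΔQ = 441, ΔI = 17000. Midpoints: Ī = 39,500, Q̄ = 1761.5.
ε_I = (ΔQ/ΔI)(Ī/Q̄) = (441/17000)(39500/1761.5).
ε_I > 0, so the good is normal.

0.58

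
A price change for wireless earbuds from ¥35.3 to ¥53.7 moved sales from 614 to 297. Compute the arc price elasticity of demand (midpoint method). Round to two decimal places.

ΔQ = 297 − 614 = -317; ΔP = 53.7 − 35.3 = 18.4.
Midpoints: P̄ = 44.50, Q̄ = 455.5.
ε = (ΔQ/ΔP)(P̄/Q̄) = (-317/18.4)(44.50/455.5).

-1.68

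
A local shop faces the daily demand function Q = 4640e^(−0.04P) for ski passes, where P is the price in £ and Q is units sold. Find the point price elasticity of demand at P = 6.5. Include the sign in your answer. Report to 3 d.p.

At P = 6.5, Q = 3577.679.
dQ/dP = −0.04·4640e^(−0.04P) = −0.04Q = -143.107.
ε = (dQ/dP)(P/Q) = (-143.107)(6.5/3577.679).
|ε| < 1, so demand is inelastic at this price.

-0.260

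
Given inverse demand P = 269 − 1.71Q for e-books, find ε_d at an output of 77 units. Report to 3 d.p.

At Q = 77, P = 269 − 1.71(77) = 137.33.
dP/dQ = −1.71, so dQ/dP = 1/(−1.71) = -0.585.
ε = (dQ/dP)(P/Q) = (-0.585)(137.33/77).

-1.043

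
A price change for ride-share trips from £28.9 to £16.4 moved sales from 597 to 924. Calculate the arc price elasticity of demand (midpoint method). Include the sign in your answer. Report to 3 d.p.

-0.779

ΔQ = 924 − 597 = 327; ΔP = 16.4 − 28.9 = -12.5.
Midpoints: P̄ = 22.65, Q̄ = 760.5.
ε = (ΔQ/ΔP)(P̄/Q̄) = (327/-12.5)(22.65/760.5).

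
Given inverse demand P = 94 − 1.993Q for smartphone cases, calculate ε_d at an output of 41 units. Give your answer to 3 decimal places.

At Q = 41, P = 94 − 1.993(41) = 12.29.
dP/dQ = −1.993, so dQ/dP = 1/(−1.993) = -0.502.
ε = (dQ/dP)(P/Q) = (-0.502)(12.29/41).

-0.150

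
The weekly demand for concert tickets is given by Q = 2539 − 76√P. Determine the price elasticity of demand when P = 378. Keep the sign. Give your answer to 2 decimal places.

-0.70

At P = 378, Q = 1061.391.
dQ/dP = −76/(2√P) = -1.955.
ε = (dQ/dP)(P/Q) = (-1.955)(378/1061.391).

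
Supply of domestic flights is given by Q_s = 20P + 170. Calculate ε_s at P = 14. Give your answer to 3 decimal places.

At P = 14, Q_s = 450.
dQ_s/dP = 20.
ε_s = (dQ_s/dP)(P/Q_s) = (20)(14/450).

0.622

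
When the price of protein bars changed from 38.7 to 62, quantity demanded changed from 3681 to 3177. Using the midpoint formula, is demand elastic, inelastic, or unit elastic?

Arc ε ≈ -0.318.
|ε| = 0.32 < 1.

inelastic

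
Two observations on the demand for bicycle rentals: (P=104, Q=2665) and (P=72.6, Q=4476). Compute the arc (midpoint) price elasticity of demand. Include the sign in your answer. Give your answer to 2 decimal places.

ΔQ = 4476 − 2665 = 1811; ΔP = 72.6 − 104 = -31.4.
Midpoints: P̄ = 88.30, Q̄ = 3570.5.
ε = (ΔQ/ΔP)(P̄/Q̄) = (1811/-31.4)(88.30/3570.5).

-1.43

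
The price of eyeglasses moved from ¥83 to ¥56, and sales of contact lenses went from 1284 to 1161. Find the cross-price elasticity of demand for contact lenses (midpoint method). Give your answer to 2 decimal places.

ΔQ_x = 1161 − 1284 = -123; ΔP_y = 56 − 83 = -27.
Midpoints: P̄_y = 69.50, Q̄_x = 1222.5.
ε_xy = (ΔQ_x/ΔP_y)(P̄_y/Q̄_x) = (-123/-27)(69.50/1222.5).

0.26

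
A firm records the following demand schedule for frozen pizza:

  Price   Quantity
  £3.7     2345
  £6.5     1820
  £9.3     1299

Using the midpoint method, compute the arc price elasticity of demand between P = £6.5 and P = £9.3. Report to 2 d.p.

-0.94

At P = 6.5, Q = 1820; at P = 9.3, Q = 1299.
ΔQ = -521, ΔP = 2.8. Midpoints: P̄ = 7.90, Q̄ = 1559.5.
ε = (ΔQ/ΔP)(P̄/Q̄) = (-521/2.8)(7.90/1559.5).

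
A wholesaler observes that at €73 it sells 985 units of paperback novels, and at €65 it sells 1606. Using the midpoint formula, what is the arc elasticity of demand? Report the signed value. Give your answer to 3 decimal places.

-4.134

ΔQ = 1606 − 985 = 621; ΔP = 65 − 73 = -8.
Midpoints: P̄ = 69.00, Q̄ = 1295.5.
ε = (ΔQ/ΔP)(P̄/Q̄) = (621/-8)(69.00/1295.5).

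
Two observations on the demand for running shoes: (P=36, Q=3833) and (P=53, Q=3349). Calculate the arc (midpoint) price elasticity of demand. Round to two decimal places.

ΔQ = 3349 − 3833 = -484; ΔP = 53 − 36 = 17.
Midpoints: P̄ = 44.50, Q̄ = 3591.0.
ε = (ΔQ/ΔP)(P̄/Q̄) = (-484/17)(44.50/3591.0).

-0.35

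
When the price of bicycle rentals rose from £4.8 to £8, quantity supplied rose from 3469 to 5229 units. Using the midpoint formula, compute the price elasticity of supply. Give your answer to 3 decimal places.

0.809

ΔQ = 5229 − 3469 = 1760; ΔP = 8 − 4.8 = 3.2.
Midpoints: P̄ = 6.40, Q̄ = 4349.0.
ε_s = (ΔQ/ΔP)(P̄/Q̄) = (1760/3.2)(6.40/4349.0).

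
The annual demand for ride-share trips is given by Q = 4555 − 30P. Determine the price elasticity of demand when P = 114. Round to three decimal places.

At P = 114, Q = 1135.
dQ/dP = −30.
ε = (dQ/dP)(P/Q) = (-30)(114/1135).
|ε| > 1, so demand is elastic at this price.

-3.013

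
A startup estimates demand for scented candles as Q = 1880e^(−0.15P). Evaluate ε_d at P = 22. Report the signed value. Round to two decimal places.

At P = 22, Q = 69.340.
dQ/dP = −0.15·1880e^(−0.15P) = −0.15Q = -10.401.
ε = (dQ/dP)(P/Q) = (-10.401)(22/69.340).
|ε| > 1, so demand is elastic at this price.

-3.30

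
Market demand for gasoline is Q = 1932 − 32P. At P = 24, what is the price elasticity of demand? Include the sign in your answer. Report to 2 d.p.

At P = 24, Q = 1164.
dQ/dP = −32.
ε = (dQ/dP)(P/Q) = (-32)(24/1164).
|ε| < 1, so demand is inelastic at this price.

-0.66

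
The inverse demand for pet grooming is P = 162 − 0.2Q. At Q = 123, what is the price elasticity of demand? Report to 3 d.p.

-5.585

At Q = 123, P = 162 − 0.2(123) = 137.40.
dP/dQ = −0.2, so dQ/dP = 1/(−0.2) = -5.000.
ε = (dQ/dP)(P/Q) = (-5.000)(137.40/123).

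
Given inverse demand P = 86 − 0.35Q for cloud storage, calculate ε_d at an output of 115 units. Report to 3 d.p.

-1.137

At Q = 115, P = 86 − 0.35(115) = 45.75.
dP/dQ = −0.35, so dQ/dP = 1/(−0.35) = -2.857.
ε = (dQ/dP)(P/Q) = (-2.857)(45.75/115).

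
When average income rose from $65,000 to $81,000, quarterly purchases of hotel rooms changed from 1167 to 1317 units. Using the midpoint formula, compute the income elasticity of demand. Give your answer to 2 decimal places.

ΔQ = 150, ΔI = 16000. Midpoints: Ī = 73,000, Q̄ = 1242.0.
ε_I = (ΔQ/ΔI)(Ī/Q̄) = (150/16000)(73000/1242.0).
ε_I > 0, so the good is normal.

0.55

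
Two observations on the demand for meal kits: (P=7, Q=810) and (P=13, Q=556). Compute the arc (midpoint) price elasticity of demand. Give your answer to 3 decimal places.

-0.620

ΔQ = 556 − 810 = -254; ΔP = 13 − 7 = 6.
Midpoints: P̄ = 10.00, Q̄ = 683.0.
ε = (ΔQ/ΔP)(P̄/Q̄) = (-254/6)(10.00/683.0).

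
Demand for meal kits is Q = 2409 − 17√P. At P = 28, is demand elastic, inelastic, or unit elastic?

Q = 2319.044, dQ/dP = -1.606.
ε = (dQ/dP)(P/Q) ≈ -0.019.
|ε| = 0.02 < 1.

inelastic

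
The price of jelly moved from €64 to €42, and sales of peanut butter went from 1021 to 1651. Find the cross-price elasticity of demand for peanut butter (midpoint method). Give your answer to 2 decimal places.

ΔQ_x = 1651 − 1021 = 630; ΔP_y = 42 − 64 = -22.
Midpoints: P̄_y = 53.00, Q̄_x = 1336.0.
ε_xy = (ΔQ_x/ΔP_y)(P̄_y/Q̄_x) = (630/-22)(53.00/1336.0).

-1.14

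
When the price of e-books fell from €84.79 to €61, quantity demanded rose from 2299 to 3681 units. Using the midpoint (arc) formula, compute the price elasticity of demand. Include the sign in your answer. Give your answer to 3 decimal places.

-1.416

ΔQ = 3681 − 2299 = 1382; ΔP = 61 − 84.79 = -23.79.
Midpoints: P̄ = 72.90, Q̄ = 2990.0.
ε = (ΔQ/ΔP)(P̄/Q̄) = (1382/-23.79)(72.90/2990.0).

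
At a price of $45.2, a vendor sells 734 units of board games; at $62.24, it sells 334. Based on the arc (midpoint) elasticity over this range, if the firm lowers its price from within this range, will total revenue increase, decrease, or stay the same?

increase

Arc ε = (-400/17.04)(53.72/534.0) ≈ -2.361.
|ε| = 2.36 > 1, so demand is elastic. A price cut therefore raises total revenue.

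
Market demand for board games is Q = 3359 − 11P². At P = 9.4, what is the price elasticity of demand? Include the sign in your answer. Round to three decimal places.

-0.814

At P = 9.4, Q = 2387.040.
dQ/dP = −22P = -206.800.
ε = (dQ/dP)(P/Q) = (-206.800)(9.4/2387.040).
|ε| < 1, so demand is inelastic at this price.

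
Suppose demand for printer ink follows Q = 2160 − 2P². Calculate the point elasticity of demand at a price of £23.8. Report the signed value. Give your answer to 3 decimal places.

-2.206

At P = 23.8, Q = 1027.120.
dQ/dP = −4P = -95.200.
ε = (dQ/dP)(P/Q) = (-95.200)(23.8/1027.120).
|ε| > 1, so demand is elastic at this price.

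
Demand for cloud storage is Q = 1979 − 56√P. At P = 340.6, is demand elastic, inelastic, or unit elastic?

inelastic

Q = 945.500, dQ/dP = -1.517.
ε = (dQ/dP)(P/Q) ≈ -0.547.
|ε| = 0.55 < 1.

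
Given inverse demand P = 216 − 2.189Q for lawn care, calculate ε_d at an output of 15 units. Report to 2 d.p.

-5.58

At Q = 15, P = 216 − 2.189(15) = 183.16.
dP/dQ = −2.189, so dQ/dP = 1/(−2.189) = -0.457.
ε = (dQ/dP)(P/Q) = (-0.457)(183.16/15).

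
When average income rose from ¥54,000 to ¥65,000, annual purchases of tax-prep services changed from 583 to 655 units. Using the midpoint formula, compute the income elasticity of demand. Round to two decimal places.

0.63

ΔQ = 72, ΔI = 11000. Midpoints: Ī = 59,500, Q̄ = 619.0.
ε_I = (ΔQ/ΔI)(Ī/Q̄) = (72/11000)(59500/619.0).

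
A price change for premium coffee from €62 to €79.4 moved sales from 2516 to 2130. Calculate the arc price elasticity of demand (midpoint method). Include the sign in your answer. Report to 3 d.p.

ΔQ = 2130 − 2516 = -386; ΔP = 79.4 − 62 = 17.4.
Midpoints: P̄ = 70.70, Q̄ = 2323.0.
ε = (ΔQ/ΔP)(P̄/Q̄) = (-386/17.4)(70.70/2323.0).

-0.675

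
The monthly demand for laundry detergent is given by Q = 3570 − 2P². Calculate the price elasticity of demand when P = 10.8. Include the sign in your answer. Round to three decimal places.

At P = 10.8, Q = 3336.720.
dQ/dP = −4P = -43.200.
ε = (dQ/dP)(P/Q) = (-43.200)(10.8/3336.720).

-0.140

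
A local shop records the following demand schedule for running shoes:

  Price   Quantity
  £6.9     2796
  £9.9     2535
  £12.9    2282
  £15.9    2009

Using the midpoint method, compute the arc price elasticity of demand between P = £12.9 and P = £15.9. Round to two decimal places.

At P = 12.9, Q = 2282; at P = 15.9, Q = 2009.
ΔQ = -273, ΔP = 3.0. Midpoints: P̄ = 14.40, Q̄ = 2145.5.
ε = (ΔQ/ΔP)(P̄/Q̄) = (-273/3.0)(14.40/2145.5).

-0.61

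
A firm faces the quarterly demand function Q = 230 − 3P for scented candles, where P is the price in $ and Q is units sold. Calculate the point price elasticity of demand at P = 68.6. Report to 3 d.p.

At P = 68.6, Q = 24.200.
dQ/dP = −3.
ε = (dQ/dP)(P/Q) = (-3)(68.6/24.200).

-8.504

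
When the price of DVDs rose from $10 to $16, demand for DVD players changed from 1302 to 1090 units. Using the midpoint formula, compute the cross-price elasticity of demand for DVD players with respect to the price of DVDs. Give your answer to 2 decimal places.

ΔQ_x = 1090 − 1302 = -212; ΔP_y = 16 − 10 = 6.
Midpoints: P̄_y = 13.00, Q̄_x = 1196.0.
ε_xy = (ΔQ_x/ΔP_y)(P̄_y/Q̄_x) = (-212/6)(13.00/1196.0).

-0.38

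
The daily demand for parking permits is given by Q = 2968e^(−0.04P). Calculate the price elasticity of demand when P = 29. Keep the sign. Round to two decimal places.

-1.16

At P = 29, Q = 930.427.
dQ/dP = −0.04·2968e^(−0.04P) = −0.04Q = -37.217.
ε = (dQ/dP)(P/Q) = (-37.217)(29/930.427).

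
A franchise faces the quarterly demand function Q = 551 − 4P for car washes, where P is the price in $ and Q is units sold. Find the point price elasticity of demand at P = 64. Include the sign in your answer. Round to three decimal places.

At P = 64, Q = 295.
dQ/dP = −4.
ε = (dQ/dP)(P/Q) = (-4)(64/295).

-0.868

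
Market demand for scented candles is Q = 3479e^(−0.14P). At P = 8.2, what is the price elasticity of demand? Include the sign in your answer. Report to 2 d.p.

At P = 8.2, Q = 1103.785.
dQ/dP = −0.14·3479e^(−0.14P) = −0.14Q = -154.530.
ε = (dQ/dP)(P/Q) = (-154.530)(8.2/1103.785).

-1.15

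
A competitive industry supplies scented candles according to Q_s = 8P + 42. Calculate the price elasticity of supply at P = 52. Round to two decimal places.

At P = 52, Q_s = 458.
dQ_s/dP = 8.
ε_s = (dQ_s/dP)(P/Q_s) = (8)(52/458).

0.91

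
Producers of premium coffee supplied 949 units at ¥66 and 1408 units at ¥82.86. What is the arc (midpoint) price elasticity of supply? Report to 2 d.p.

ΔQ = 1408 − 949 = 459; ΔP = 82.86 − 66 = 16.86.
Midpoints: P̄ = 74.43, Q̄ = 1178.5.
ε_s = (ΔQ/ΔP)(P̄/Q̄) = (459/16.86)(74.43/1178.5).

1.72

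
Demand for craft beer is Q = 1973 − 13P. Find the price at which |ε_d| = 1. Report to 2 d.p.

For linear demand Q = a − bP, ε = −bP/(a − bP). |ε| = 1 when bP = a − bP, i.e. P = a/(2b).
P = 1973/(2·13) = 1973/26 = 75.8846.

75.88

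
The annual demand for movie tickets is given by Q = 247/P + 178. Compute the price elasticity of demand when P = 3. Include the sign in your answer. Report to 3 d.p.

-0.316

At P = 3, Q = 260.333.
dQ/dP = −247/P² = -27.444.
ε = (dQ/dP)(P/Q) = (-27.444)(3/260.333).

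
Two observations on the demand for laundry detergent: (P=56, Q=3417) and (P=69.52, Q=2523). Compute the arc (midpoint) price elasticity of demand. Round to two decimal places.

ΔQ = 2523 − 3417 = -894; ΔP = 69.52 − 56 = 13.52.
Midpoints: P̄ = 62.76, Q̄ = 2970.0.
ε = (ΔQ/ΔP)(P̄/Q̄) = (-894/13.52)(62.76/2970.0).

-1.40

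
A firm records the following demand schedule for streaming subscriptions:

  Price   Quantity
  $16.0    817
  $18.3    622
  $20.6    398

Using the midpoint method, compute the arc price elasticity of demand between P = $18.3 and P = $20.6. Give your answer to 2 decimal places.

At P = 18.3, Q = 622; at P = 20.6, Q = 398.
ΔQ = -224, ΔP = 2.3. Midpoints: P̄ = 19.45, Q̄ = 510.0.
ε = (ΔQ/ΔP)(P̄/Q̄) = (-224/2.3)(19.45/510.0).

-3.71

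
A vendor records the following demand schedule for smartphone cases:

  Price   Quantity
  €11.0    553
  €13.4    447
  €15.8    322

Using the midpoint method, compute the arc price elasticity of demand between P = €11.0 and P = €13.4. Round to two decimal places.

At P = 11.0, Q = 553; at P = 13.4, Q = 447.
ΔQ = -106, ΔP = 2.4. Midpoints: P̄ = 12.20, Q̄ = 500.0.
ε = (ΔQ/ΔP)(P̄/Q̄) = (-106/2.4)(12.20/500.0).

-1.08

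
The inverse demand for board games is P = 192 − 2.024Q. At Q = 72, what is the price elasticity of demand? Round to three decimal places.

-0.318

At Q = 72, P = 192 − 2.024(72) = 46.27.
dP/dQ = −2.024, so dQ/dP = 1/(−2.024) = -0.494.
ε = (dQ/dP)(P/Q) = (-0.494)(46.27/72).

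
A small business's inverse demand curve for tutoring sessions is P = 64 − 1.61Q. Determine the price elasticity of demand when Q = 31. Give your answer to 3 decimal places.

-0.282

At Q = 31, P = 64 − 1.61(31) = 14.09.
dP/dQ = −1.61, so dQ/dP = 1/(−1.61) = -0.621.
ε = (dQ/dP)(P/Q) = (-0.621)(14.09/31).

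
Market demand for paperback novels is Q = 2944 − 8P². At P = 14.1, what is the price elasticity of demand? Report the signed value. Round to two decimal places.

At P = 14.1, Q = 1353.520.
dQ/dP = −16P = -225.600.
ε = (dQ/dP)(P/Q) = (-225.600)(14.1/1353.520).
|ε| > 1, so demand is elastic at this price.

-2.35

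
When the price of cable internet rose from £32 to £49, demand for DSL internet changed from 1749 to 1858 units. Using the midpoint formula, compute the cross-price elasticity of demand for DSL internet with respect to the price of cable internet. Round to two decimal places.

0.14

ΔQ_x = 1858 − 1749 = 109; ΔP_y = 49 − 32 = 17.
Midpoints: P̄_y = 40.50, Q̄_x = 1803.5.
ε_xy = (ΔQ_x/ΔP_y)(P̄_y/Q̄_x) = (109/17)(40.50/1803.5).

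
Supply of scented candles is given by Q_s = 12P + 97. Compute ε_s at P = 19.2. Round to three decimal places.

At P = 19.2, Q_s = 327.40.
dQ_s/dP = 12.
ε_s = (dQ_s/dP)(P/Q_s) = (12)(19.2/327.40).

0.704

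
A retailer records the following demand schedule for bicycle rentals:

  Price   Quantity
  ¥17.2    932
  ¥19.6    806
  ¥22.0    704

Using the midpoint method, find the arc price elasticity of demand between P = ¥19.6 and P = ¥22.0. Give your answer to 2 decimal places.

-1.17

At P = 19.6, Q = 806; at P = 22.0, Q = 704.
ΔQ = -102, ΔP = 2.4. Midpoints: P̄ = 20.80, Q̄ = 755.0.
ε = (ΔQ/ΔP)(P̄/Q̄) = (-102/2.4)(20.80/755.0).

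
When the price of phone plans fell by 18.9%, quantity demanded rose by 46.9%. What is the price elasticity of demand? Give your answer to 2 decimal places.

-2.48

ε = %ΔQ / %ΔP = (46.9)/(-18.9) = -2.481.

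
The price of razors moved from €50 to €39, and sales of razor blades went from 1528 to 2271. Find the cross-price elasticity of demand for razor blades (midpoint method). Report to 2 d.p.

ΔQ_x = 2271 − 1528 = 743; ΔP_y = 39 − 50 = -11.
Midpoints: P̄_y = 44.50, Q̄_x = 1899.5.
ε_xy = (ΔQ_x/ΔP_y)(P̄_y/Q̄_x) = (743/-11)(44.50/1899.5).

-1.58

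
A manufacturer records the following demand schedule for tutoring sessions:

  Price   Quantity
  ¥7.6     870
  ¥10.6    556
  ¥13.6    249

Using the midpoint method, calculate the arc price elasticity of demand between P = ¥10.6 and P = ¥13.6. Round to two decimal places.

At P = 10.6, Q = 556; at P = 13.6, Q = 249.
ΔQ = -307, ΔP = 3.0. Midpoints: P̄ = 12.10, Q̄ = 402.5.
ε = (ΔQ/ΔP)(P̄/Q̄) = (-307/3.0)(12.10/402.5).

-3.08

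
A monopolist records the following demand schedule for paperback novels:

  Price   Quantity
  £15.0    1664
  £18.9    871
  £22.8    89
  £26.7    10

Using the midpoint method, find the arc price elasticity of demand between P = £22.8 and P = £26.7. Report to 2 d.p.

-10.13

At P = 22.8, Q = 89; at P = 26.7, Q = 10.
ΔQ = -79, ΔP = 3.9. Midpoints: P̄ = 24.75, Q̄ = 49.5.
ε = (ΔQ/ΔP)(P̄/Q̄) = (-79/3.9)(24.75/49.5).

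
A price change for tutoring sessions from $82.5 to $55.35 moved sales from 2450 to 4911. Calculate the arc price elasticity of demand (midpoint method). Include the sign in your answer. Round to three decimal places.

ΔQ = 4911 − 2450 = 2461; ΔP = 55.35 − 82.5 = -27.15.
Midpoints: P̄ = 68.92, Q̄ = 3680.5.
ε = (ΔQ/ΔP)(P̄/Q̄) = (2461/-27.15)(68.92/3680.5).

-1.698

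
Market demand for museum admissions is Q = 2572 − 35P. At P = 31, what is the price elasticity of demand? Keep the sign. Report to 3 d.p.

-0.730

At P = 31, Q = 1487.
dQ/dP = −35.
ε = (dQ/dP)(P/Q) = (-35)(31/1487).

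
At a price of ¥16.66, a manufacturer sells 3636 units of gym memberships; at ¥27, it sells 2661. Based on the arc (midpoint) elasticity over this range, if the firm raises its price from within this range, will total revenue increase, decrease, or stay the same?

Arc ε = (-975/10.34)(21.83/3148.5) ≈ -0.654.
|ε| = 0.65 < 1, so demand is inelastic. A price rise therefore raises total revenue.

increase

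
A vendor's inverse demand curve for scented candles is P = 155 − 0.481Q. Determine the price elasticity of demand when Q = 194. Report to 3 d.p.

At Q = 194, P = 155 − 0.481(194) = 61.69.
dP/dQ = −0.481, so dQ/dP = 1/(−0.481) = -2.079.
ε = (dQ/dP)(P/Q) = (-2.079)(61.69/194).

-0.661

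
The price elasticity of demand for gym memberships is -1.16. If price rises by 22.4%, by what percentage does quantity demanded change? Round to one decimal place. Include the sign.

-26.0%

%ΔQ ≈ ε × %ΔP = (-1.16)(22.4%) = -25.98%.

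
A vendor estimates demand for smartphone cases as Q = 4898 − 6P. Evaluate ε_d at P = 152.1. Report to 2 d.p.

At P = 152.1, Q = 3985.400.
dQ/dP = −6.
ε = (dQ/dP)(P/Q) = (-6)(152.1/3985.400).
|ε| < 1, so demand is inelastic at this price.

-0.23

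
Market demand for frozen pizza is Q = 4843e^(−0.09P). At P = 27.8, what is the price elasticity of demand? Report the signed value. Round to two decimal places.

-2.50

At P = 27.8, Q = 396.743.
dQ/dP = −0.09·4843e^(−0.09P) = −0.09Q = -35.707.
ε = (dQ/dP)(P/Q) = (-35.707)(27.8/396.743).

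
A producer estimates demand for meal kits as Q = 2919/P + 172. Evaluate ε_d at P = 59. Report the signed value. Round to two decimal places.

At P = 59, Q = 221.475.
dQ/dP = −2919/P² = -0.839.
ε = (dQ/dP)(P/Q) = (-0.839)(59/221.475).
|ε| < 1, so demand is inelastic at this price.

-0.22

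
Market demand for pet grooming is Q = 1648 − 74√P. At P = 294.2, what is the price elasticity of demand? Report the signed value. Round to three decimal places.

-1.676

At P = 294.2, Q = 378.733.
dQ/dP = −74/(2√P) = -2.157.
ε = (dQ/dP)(P/Q) = (-2.157)(294.2/378.733).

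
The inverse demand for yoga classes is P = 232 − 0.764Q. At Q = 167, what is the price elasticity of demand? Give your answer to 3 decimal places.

At Q = 167, P = 232 − 0.764(167) = 104.41.
dP/dQ = −0.764, so dQ/dP = 1/(−0.764) = -1.309.
ε = (dQ/dP)(P/Q) = (-1.309)(104.41/167).

-0.818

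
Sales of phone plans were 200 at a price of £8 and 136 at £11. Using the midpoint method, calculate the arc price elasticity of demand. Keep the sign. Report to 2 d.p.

-1.21

ΔQ = 136 − 200 = -64; ΔP = 11 − 8 = 3.
Midpoints: P̄ = 9.50, Q̄ = 168.0.
ε = (ΔQ/ΔP)(P̄/Q̄) = (-64/3)(9.50/168.0).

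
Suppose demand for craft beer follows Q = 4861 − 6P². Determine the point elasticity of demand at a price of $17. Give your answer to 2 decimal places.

At P = 17, Q = 3127.
dQ/dP = −12P = -204.
ε = (dQ/dP)(P/Q) = (-204)(17/3127).

-1.11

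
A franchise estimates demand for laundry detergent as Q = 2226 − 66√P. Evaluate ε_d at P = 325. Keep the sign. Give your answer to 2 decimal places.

At P = 325, Q = 1036.168.
dQ/dP = −66/(2√P) = -1.831.
ε = (dQ/dP)(P/Q) = (-1.831)(325/1036.168).

-0.57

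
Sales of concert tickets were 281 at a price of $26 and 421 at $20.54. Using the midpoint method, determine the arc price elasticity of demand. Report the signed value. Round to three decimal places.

-1.700

ΔQ = 421 − 281 = 140; ΔP = 20.54 − 26 = -5.46.
Midpoints: P̄ = 23.27, Q̄ = 351.0.
ε = (ΔQ/ΔP)(P̄/Q̄) = (140/-5.46)(23.27/351.0).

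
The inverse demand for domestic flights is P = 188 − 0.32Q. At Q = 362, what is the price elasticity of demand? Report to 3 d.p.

At Q = 362, P = 188 − 0.32(362) = 72.16.
dP/dQ = −0.32, so dQ/dP = 1/(−0.32) = -3.125.
ε = (dQ/dP)(P/Q) = (-3.125)(72.16/362).

-0.623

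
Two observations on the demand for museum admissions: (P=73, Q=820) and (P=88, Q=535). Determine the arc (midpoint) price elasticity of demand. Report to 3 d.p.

-2.258

ΔQ = 535 − 820 = -285; ΔP = 88 − 73 = 15.
Midpoints: P̄ = 80.50, Q̄ = 677.5.
ε = (ΔQ/ΔP)(P̄/Q̄) = (-285/15)(80.50/677.5).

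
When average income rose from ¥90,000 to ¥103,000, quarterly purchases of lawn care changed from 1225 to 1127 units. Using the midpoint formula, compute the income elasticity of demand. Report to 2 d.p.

-0.62

ΔQ = -98, ΔI = 13000. Midpoints: Ī = 96,500, Q̄ = 1176.0.
ε_I = (ΔQ/ΔI)(Ī/Q̄) = (-98/13000)(96500/1176.0).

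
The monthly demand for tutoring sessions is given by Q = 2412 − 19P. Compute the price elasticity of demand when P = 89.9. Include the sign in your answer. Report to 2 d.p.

At P = 89.9, Q = 703.900.
dQ/dP = −19.
ε = (dQ/dP)(P/Q) = (-19)(89.9/703.900).

-2.43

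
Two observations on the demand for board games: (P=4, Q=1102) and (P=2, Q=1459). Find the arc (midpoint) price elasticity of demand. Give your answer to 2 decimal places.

-0.42

ΔQ = 1459 − 1102 = 357; ΔP = 2 − 4 = -2.
Midpoints: P̄ = 3.00, Q̄ = 1280.5.
ε = (ΔQ/ΔP)(P̄/Q̄) = (357/-2)(3.00/1280.5).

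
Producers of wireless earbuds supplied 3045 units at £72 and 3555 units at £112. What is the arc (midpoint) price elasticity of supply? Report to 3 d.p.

ΔQ = 3555 − 3045 = 510; ΔP = 112 − 72 = 40.
Midpoints: P̄ = 92.00, Q̄ = 3300.0.
ε_s = (ΔQ/ΔP)(P̄/Q̄) = (510/40)(92.00/3300.0).

0.355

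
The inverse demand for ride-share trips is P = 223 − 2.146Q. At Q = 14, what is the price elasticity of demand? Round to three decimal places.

-6.422

At Q = 14, P = 223 − 2.146(14) = 192.96.
dP/dQ = −2.146, so dQ/dP = 1/(−2.146) = -0.466.
ε = (dQ/dP)(P/Q) = (-0.466)(192.96/14).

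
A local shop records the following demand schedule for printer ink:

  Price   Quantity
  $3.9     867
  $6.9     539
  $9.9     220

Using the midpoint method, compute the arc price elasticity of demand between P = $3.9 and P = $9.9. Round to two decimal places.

-1.37

At P = 3.9, Q = 867; at P = 9.9, Q = 220.
ΔQ = -647, ΔP = 6.0. Midpoints: P̄ = 6.90, Q̄ = 543.5.
ε = (ΔQ/ΔP)(P̄/Q̄) = (-647/6.0)(6.90/543.5).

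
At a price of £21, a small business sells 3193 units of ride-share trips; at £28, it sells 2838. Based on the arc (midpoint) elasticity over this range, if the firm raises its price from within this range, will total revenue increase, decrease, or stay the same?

Arc ε = (-355/7)(24.50/3015.5) ≈ -0.412.
|ε| = 0.41 < 1, so demand is inelastic. A price rise therefore raises total revenue.

increase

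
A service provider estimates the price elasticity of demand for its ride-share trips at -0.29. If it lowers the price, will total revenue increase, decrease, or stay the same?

|ε| = 0.29 < 1, so demand is inelastic. A price cut therefore reduces total revenue.

decrease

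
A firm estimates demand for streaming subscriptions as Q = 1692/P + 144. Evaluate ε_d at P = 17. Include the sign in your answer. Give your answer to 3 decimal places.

-0.409

At P = 17, Q = 243.529.
dQ/dP = −1692/P² = -5.855.
ε = (dQ/dP)(P/Q) = (-5.855)(17/243.529).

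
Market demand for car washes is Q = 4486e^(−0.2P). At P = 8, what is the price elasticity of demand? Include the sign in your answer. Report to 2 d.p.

At P = 8, Q = 905.708.
dQ/dP = −0.2·4486e^(−0.2P) = −0.2Q = -181.142.
ε = (dQ/dP)(P/Q) = (-181.142)(8/905.708).
|ε| > 1, so demand is elastic at this price.

-1.60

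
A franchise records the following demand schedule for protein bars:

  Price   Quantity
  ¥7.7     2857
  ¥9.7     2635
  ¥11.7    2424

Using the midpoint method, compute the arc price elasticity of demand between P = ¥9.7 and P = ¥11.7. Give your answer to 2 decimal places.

-0.45

At P = 9.7, Q = 2635; at P = 11.7, Q = 2424.
ΔQ = -211, ΔP = 2.0. Midpoints: P̄ = 10.70, Q̄ = 2529.5.
ε = (ΔQ/ΔP)(P̄/Q̄) = (-211/2.0)(10.70/2529.5).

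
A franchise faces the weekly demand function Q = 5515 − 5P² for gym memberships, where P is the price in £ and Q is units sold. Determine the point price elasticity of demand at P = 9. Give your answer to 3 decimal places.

-0.159

At P = 9, Q = 5110.
dQ/dP = −10P = -90.
ε = (dQ/dP)(P/Q) = (-90)(9/5110).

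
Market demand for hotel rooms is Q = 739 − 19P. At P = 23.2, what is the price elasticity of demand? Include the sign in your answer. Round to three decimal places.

-1.478

At P = 23.2, Q = 298.200.
dQ/dP = −19.
ε = (dQ/dP)(P/Q) = (-19)(23.2/298.200).
|ε| > 1, so demand is elastic at this price.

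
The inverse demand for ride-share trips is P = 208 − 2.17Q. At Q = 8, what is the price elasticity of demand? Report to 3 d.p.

At Q = 8, P = 208 − 2.17(8) = 190.64.
dP/dQ = −2.17, so dQ/dP = 1/(−2.17) = -0.461.
ε = (dQ/dP)(P/Q) = (-0.461)(190.64/8).

-10.982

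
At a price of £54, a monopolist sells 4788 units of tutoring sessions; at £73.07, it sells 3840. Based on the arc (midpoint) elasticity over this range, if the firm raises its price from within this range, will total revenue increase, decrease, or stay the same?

Arc ε = (-948/19.07)(63.53/4314.0) ≈ -0.732.
|ε| = 0.73 < 1, so demand is inelastic. A price rise therefore raises total revenue.

increase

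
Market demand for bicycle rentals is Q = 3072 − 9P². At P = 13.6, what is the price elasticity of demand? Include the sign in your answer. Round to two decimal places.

At P = 13.6, Q = 1407.360.
dQ/dP = −18P = -244.800.
ε = (dQ/dP)(P/Q) = (-244.800)(13.6/1407.360).

-2.37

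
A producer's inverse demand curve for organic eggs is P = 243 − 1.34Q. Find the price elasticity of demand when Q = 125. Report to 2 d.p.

At Q = 125, P = 243 − 1.34(125) = 75.50.
dP/dQ = −1.34, so dQ/dP = 1/(−1.34) = -0.746.
ε = (dQ/dP)(P/Q) = (-0.746)(75.50/125).

-0.45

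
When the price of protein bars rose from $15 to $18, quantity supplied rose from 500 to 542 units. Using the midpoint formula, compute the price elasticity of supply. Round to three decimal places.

0.443

ΔQ = 542 − 500 = 42; ΔP = 18 − 15 = 3.
Midpoints: P̄ = 16.50, Q̄ = 521.0.
ε_s = (ΔQ/ΔP)(P̄/Q̄) = (42/3)(16.50/521.0).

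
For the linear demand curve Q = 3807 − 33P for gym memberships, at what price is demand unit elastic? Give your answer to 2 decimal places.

57.68

For linear demand Q = a − bP, ε = −bP/(a − bP). |ε| = 1 when bP = a − bP, i.e. P = a/(2b).
P = 3807/(2·33) = 3807/66 = 57.6818.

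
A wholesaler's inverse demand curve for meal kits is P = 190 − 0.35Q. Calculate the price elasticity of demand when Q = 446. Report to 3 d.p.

-0.217

At Q = 446, P = 190 − 0.35(446) = 33.90.
dP/dQ = −0.35, so dQ/dP = 1/(−0.35) = -2.857.
ε = (dQ/dP)(P/Q) = (-2.857)(33.90/446).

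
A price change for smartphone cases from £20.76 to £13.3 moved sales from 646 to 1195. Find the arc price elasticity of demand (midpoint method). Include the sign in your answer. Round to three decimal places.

-1.362

ΔQ = 1195 − 646 = 549; ΔP = 13.3 − 20.76 = -7.46.
Midpoints: P̄ = 17.03, Q̄ = 920.5.
ε = (ΔQ/ΔP)(P̄/Q̄) = (549/-7.46)(17.03/920.5).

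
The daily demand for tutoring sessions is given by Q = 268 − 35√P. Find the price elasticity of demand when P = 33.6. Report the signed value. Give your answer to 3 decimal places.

-1.558

At P = 33.6, Q = 65.121.
dQ/dP = −35/(2√P) = -3.019.
ε = (dQ/dP)(P/Q) = (-3.019)(33.6/65.121).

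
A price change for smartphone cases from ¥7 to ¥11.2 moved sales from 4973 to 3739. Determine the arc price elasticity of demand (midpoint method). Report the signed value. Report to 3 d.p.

-0.614

ΔQ = 3739 − 4973 = -1234; ΔP = 11.2 − 7 = 4.2.
Midpoints: P̄ = 9.10, Q̄ = 4356.0.
ε = (ΔQ/ΔP)(P̄/Q̄) = (-1234/4.2)(9.10/4356.0).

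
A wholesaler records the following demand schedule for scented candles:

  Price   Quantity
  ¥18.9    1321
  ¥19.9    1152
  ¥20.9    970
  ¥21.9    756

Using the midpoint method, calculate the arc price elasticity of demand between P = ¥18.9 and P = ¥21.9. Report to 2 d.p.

At P = 18.9, Q = 1321; at P = 21.9, Q = 756.
ΔQ = -565, ΔP = 3.0. Midpoints: P̄ = 20.40, Q̄ = 1038.5.
ε = (ΔQ/ΔP)(P̄/Q̄) = (-565/3.0)(20.40/1038.5).

-3.70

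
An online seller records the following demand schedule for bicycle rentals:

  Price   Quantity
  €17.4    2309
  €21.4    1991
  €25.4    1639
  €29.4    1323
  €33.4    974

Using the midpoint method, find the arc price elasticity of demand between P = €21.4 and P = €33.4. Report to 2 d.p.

-1.57

At P = 21.4, Q = 1991; at P = 33.4, Q = 974.
ΔQ = -1017, ΔP = 12.0. Midpoints: P̄ = 27.40, Q̄ = 1482.5.
ε = (ΔQ/ΔP)(P̄/Q̄) = (-1017/12.0)(27.40/1482.5).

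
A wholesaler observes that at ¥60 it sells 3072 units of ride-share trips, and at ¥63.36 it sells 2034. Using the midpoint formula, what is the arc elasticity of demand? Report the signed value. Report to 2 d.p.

-7.46

ΔQ = 2034 − 3072 = -1038; ΔP = 63.36 − 60 = 3.36.
Midpoints: P̄ = 61.68, Q̄ = 2553.0.
ε = (ΔQ/ΔP)(P̄/Q̄) = (-1038/3.36)(61.68/2553.0).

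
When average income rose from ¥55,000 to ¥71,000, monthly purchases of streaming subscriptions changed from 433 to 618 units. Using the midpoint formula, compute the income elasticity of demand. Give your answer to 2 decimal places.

ΔQ = 185, ΔI = 16000. Midpoints: Ī = 63,000, Q̄ = 525.5.
ε_I = (ΔQ/ΔI)(Ī/Q̄) = (185/16000)(63000/525.5).

1.39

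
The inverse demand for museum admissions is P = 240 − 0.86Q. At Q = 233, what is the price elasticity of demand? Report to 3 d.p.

At Q = 233, P = 240 − 0.86(233) = 39.62.
dP/dQ = −0.86, so dQ/dP = 1/(−0.86) = -1.163.
ε = (dQ/dP)(P/Q) = (-1.163)(39.62/233).

-0.198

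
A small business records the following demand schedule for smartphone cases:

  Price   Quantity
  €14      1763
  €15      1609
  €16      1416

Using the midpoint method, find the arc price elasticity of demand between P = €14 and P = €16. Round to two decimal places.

-1.64

At P = 14, Q = 1763; at P = 16, Q = 1416.
ΔQ = -347, ΔP = 2. Midpoints: P̄ = 15.00, Q̄ = 1589.5.
ε = (ΔQ/ΔP)(P̄/Q̄) = (-347/2)(15.00/1589.5).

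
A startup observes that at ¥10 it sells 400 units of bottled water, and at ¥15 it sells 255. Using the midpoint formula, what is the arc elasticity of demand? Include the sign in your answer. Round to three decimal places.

ΔQ = 255 − 400 = -145; ΔP = 15 − 10 = 5.
Midpoints: P̄ = 12.50, Q̄ = 327.5.
ε = (ΔQ/ΔP)(P̄/Q̄) = (-145/5)(12.50/327.5).

-1.107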